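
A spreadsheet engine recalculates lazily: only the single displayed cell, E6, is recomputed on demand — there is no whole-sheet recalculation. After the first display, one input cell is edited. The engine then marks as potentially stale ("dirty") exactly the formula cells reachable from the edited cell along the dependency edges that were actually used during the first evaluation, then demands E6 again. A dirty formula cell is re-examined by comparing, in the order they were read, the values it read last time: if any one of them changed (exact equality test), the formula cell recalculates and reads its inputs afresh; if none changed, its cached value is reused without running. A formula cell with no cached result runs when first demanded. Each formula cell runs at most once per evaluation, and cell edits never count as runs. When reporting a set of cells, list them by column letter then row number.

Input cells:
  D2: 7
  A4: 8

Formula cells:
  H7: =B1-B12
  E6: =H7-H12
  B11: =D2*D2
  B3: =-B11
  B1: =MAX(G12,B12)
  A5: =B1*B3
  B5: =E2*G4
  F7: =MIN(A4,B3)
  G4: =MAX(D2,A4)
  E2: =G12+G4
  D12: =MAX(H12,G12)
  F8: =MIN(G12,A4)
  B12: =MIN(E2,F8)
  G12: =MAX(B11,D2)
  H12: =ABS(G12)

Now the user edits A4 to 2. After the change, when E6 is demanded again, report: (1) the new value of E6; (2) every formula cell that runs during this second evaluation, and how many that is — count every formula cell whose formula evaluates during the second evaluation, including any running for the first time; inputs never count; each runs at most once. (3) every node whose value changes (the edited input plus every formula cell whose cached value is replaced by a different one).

First evaluation (everything demanded from the output):
  B11 = 7 * 7 = 49
  G4 = MAX(7, 8) = 8
  G12 = MAX(49, 7) = 49
  E2 = 49 + 8 = 57
  F8 = MIN(49, 8) = 8
  B12 = MIN(57, 8) = 8
  B1 = MAX(49, 8) = 49
  H7 = 49 - 8 = 41
  H12 = ABS(49) = 49
  E6 = 41 - 49 = -8

Propagation after the edit:
  F8: runs — A4 8->2; result 2.
  G4: runs — A4 8->2; result 7.
  E2: runs — G4 8->7; result 56.
  B12: runs — E2 57->56; F8 8->2; result 2.
  B1: runs — B12 8->2; result 49 (same value as before).
  H7: runs — B12 8->2; result 47.
  E6: runs — H7 41->47; result -2.

New value of E6: -2.
Formula cells that run: B1, B12, E2, E6, F8, G4, H7 — 7 in total.
Values that change: A4, B12, E2, E6, F8, G4, H7.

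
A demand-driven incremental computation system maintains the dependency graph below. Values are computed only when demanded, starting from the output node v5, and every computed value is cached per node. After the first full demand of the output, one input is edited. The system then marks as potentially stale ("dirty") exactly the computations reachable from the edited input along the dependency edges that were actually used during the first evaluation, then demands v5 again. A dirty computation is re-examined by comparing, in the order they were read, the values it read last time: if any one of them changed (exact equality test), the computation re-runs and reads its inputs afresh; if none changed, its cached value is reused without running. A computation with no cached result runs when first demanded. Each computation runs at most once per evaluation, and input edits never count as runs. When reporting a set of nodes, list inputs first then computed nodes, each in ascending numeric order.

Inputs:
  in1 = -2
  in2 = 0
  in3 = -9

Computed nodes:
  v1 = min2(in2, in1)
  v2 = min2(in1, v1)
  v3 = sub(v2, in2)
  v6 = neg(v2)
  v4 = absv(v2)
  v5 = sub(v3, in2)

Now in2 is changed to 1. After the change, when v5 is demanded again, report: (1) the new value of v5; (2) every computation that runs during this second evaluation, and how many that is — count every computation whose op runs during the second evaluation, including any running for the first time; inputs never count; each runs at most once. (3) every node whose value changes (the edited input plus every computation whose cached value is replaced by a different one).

New value of v5: -4.
Computations that run: v1, v3, v5 — 3 in total.
Values that change: in2, v3, v5.
Key observation: the cutoff stops propagation at v2 — its inputs' values are unchanged, so it reuses its cache.

First evaluation (everything demanded from the output):
  v1 = min2(0, -2) = -2
  v2 = min2(-2, -2) = -2
  v3 = sub(-2, 0) = -2
  v5 = sub(-2, 0) = -2

Propagation after the edit:
  v1: runs — in2 0->1; result -2 (same value as before).
  v2: checked — values it read are unchanged (in1 unchanged, v1 unchanged); reused cached -2 without running.
  v3: runs — in2 0->1; result -3.
  v5: runs — v3 -2->-3; in2 0->1; result -4.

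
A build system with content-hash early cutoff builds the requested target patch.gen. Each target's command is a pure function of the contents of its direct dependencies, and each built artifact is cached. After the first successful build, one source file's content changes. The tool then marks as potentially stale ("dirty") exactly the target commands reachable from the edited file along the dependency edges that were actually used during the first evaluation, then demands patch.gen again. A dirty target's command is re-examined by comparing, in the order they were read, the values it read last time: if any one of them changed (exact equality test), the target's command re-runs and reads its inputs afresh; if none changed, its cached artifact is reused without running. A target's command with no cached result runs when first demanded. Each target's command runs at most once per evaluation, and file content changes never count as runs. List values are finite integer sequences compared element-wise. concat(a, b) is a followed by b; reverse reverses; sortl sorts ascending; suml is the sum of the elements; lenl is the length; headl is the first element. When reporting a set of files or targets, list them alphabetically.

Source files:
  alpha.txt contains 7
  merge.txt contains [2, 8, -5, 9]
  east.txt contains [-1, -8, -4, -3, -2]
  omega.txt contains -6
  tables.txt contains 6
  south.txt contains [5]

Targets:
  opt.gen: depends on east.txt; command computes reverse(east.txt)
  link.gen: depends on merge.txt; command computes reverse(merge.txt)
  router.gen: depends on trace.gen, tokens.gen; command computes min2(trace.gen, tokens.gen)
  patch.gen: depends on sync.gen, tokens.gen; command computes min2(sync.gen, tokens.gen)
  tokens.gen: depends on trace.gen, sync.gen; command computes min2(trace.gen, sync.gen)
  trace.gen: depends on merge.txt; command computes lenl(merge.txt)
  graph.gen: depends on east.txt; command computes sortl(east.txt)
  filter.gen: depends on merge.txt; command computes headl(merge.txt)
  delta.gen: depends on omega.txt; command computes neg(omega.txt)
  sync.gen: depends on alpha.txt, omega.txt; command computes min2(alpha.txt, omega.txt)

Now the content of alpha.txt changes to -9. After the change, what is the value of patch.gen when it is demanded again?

New value of patch.gen: -9.

First evaluation (everything demanded from the output):
  sync.gen = min2(7, -6) = -6
  trace.gen = lenl([2, 8, -5, 9]) = 4
  tokens.gen = min2(4, -6) = -6
  patch.gen = min2(-6, -6) = -6

Propagation after the edit:
  sync.gen: runs — alpha.txt 7->-9; result -9.
  tokens.gen: runs — sync.gen -6->-9; result -9.
  patch.gen: runs — sync.gen -6->-9; tokens.gen -6->-9; result -9.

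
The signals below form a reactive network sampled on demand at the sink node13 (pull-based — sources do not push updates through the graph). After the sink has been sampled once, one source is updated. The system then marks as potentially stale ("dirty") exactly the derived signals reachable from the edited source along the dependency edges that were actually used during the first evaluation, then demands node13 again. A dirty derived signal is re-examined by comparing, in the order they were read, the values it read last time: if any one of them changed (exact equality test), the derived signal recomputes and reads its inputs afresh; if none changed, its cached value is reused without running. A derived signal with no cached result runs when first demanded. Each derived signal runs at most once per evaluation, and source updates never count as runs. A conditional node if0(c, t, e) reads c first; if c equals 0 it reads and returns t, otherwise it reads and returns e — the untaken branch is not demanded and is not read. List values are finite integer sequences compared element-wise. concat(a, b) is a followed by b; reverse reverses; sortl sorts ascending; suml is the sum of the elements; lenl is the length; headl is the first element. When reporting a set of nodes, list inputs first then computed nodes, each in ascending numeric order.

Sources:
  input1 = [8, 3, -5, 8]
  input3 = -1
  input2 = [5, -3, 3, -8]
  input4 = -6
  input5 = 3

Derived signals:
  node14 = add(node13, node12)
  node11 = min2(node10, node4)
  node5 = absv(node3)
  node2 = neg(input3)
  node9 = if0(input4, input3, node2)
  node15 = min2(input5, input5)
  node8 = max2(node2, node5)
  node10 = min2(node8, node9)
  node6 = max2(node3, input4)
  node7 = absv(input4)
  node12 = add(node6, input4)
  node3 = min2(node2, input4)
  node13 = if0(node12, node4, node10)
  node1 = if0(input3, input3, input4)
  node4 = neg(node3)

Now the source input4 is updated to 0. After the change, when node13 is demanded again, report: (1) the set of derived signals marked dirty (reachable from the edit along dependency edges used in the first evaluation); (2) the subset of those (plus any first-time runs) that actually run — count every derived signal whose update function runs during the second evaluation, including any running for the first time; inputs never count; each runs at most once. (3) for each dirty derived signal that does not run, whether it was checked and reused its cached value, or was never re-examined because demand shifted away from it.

Initial pass — values computed on the first demand:
  node2 = neg(-1) = 1
  node3 = min2(1, -6) = -6
  node5 = absv(-6) = 6
  node6 = max2(-6, -6) = -6
  node8 = max2(1, 6) = 6
  node9 = if0(input4=-6 -> else branch node2) = 1
  node10 = min2(6, 1) = 1
  node12 = add(-6, -6) = -12
  node13 = if0(node12=-12 -> else branch node10) = 1

Second demand — change propagation:
  node3: re-runs because input4 -6->0; new result 0.
  node4: newly demanded (no cache) — executes and yields 0.
  node5: dirty yet unreached — the second evaluation never asks for it.
  node6: re-runs because node3 -6->0; input4 -6->0; new result 0.
  node8: dirty yet unreached — the second evaluation never asks for it.
  node9: dirty yet unreached — the second evaluation never asks for it.
  node10: dirty yet unreached — the second evaluation never asks for it.
  node12: re-runs because node6 -6->0; input4 -6->0; new result 0.
  node13: re-runs because node12 -12->0; new result 0.

The important point: the flipped condition redirects demand; node5, node8, node9, node10 are left stale, never re-checked.

Dirty set: node3, node5, node6, node8, node9, node10, node12, node13.
Run set: node3, node4, node6, node12, node13 (5 run).
Left stale — demand moved off them: node5, node8, node9, node10.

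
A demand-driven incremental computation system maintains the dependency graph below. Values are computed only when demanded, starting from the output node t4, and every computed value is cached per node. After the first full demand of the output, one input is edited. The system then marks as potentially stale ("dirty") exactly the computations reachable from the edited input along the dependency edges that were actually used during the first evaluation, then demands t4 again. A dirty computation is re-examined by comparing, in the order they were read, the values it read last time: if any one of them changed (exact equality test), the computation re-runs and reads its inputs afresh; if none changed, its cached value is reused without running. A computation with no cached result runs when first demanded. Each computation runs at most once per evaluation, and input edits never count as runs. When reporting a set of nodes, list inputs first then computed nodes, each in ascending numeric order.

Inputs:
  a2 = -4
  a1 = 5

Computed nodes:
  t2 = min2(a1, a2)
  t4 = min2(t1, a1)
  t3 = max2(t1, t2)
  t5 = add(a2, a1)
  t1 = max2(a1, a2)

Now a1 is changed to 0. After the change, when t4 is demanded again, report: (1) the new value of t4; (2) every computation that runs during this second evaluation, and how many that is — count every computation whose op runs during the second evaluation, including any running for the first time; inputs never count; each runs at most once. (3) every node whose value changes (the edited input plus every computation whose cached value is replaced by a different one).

New value of t4: 0.
Computations that run: t1, t4 — 2 in total.
Values that change: a1, t1, t4.

First evaluation (everything demanded from the output):
  t1 = max2(5, -4) = 5
  t4 = min2(5, 5) = 5

Propagation after the edit:
  t1: runs — a1 5->0; result 0.
  t4: runs — t1 5->0; a1 5->0; result 0.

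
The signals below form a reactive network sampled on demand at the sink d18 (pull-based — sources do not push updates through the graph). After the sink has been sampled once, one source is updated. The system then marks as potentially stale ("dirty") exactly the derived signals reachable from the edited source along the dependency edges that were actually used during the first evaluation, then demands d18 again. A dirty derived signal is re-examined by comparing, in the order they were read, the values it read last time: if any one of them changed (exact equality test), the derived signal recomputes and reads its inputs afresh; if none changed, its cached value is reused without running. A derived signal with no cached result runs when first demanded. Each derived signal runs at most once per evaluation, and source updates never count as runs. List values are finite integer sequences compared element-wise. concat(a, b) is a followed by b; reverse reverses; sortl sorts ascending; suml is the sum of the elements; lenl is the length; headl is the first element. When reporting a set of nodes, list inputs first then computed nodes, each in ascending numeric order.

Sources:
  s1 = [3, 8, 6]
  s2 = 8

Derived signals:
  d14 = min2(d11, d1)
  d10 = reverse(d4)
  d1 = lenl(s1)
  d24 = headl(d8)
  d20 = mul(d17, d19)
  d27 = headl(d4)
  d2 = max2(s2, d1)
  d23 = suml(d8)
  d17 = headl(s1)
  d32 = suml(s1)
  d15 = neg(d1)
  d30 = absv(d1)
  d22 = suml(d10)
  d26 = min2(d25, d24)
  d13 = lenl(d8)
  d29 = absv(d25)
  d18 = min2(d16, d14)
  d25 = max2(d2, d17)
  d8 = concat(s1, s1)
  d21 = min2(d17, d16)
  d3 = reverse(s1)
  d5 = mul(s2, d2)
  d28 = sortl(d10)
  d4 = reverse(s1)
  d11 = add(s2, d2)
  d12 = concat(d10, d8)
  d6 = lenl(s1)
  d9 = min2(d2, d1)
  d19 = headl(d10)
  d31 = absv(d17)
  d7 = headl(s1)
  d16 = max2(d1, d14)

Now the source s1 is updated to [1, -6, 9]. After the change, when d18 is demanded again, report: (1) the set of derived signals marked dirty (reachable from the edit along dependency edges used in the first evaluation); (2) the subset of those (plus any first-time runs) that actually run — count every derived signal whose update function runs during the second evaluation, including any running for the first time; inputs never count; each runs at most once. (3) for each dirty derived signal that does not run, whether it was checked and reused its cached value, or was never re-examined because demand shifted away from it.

Dirty set: d1, d2, d11, d14, d16, d18.
Run set: d1 (1 run).
Re-examined without running (cache reused): d2, d11, d14, d16, d18.
The important point: d1 recomputes to an identical value, and the output ends up unchanged.

Initial pass — values computed on the first demand:
  d1 = lenl([3, 8, 6]) = 3
  d2 = max2(8, 3) = 8
  d11 = add(8, 8) = 16
  d14 = min2(16, 3) = 3
  d16 = max2(3, 3) = 3
  d18 = min2(3, 3) = 3

Second demand — change propagation:
  d1: re-runs because s1 [3, 8, 6]->[1, -6, 9]; new result 3 (unchanged).
  d2: re-examined; everything it read last time is the same (s2 unchanged, d1 unchanged) — cache 8 kept, no run.
  d11: re-examined; everything it read last time is the same (s2 unchanged, d2 unchanged) — cache 16 kept, no run.
  d14: re-examined; everything it read last time is the same (d11 unchanged, d1 unchanged) — cache 3 kept, no run.
  d16: re-examined; everything it read last time is the same (d1 unchanged, d14 unchanged) — cache 3 kept, no run.
  d18: re-examined; everything it read last time is the same (d16 unchanged, d14 unchanged) — cache 3 kept, no run.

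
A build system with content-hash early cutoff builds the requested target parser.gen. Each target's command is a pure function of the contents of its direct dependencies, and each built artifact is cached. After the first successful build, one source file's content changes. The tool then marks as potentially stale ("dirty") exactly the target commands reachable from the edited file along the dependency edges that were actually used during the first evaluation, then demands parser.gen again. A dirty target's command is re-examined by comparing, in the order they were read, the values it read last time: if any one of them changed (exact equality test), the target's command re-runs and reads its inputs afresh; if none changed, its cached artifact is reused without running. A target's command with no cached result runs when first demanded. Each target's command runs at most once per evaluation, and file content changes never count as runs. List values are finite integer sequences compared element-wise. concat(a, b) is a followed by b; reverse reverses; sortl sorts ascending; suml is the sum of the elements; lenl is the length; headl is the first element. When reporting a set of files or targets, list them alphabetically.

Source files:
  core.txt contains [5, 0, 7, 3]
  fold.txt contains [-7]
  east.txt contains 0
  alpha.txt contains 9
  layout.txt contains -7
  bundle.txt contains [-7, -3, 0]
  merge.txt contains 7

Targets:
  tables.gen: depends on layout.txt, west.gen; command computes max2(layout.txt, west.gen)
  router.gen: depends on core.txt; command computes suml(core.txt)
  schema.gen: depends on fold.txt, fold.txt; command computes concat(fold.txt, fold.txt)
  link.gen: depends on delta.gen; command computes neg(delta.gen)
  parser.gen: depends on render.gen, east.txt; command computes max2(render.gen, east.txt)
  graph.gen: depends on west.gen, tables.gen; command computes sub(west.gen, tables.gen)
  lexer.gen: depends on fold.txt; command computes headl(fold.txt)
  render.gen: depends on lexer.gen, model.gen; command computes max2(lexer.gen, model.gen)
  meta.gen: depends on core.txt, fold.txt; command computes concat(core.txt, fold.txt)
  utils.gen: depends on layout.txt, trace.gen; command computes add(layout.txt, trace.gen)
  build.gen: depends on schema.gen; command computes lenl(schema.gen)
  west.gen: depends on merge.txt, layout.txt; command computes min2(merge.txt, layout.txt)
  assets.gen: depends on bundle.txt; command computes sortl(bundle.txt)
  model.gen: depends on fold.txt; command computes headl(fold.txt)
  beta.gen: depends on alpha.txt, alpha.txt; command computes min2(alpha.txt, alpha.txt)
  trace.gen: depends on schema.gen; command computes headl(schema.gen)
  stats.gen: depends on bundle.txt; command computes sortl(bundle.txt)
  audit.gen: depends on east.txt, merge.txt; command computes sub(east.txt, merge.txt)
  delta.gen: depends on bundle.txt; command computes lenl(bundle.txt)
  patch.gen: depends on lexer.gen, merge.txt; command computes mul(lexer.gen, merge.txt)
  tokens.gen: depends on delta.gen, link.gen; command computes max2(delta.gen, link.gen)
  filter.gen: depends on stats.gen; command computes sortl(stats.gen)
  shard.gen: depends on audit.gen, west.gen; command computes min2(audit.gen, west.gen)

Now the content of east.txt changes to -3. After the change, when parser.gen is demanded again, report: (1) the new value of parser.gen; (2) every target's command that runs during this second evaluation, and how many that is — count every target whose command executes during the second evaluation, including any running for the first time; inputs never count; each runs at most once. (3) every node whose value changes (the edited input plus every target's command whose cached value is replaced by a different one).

New value of parser.gen: -3.
Target commands that run: parser.gen — 1 in total.
Values that change: east.txt, parser.gen.

First evaluation (everything demanded from the output):
  lexer.gen = headl([-7]) = -7
  model.gen = headl([-7]) = -7
  render.gen = max2(-7, -7) = -7
  parser.gen = max2(-7, 0) = 0

Propagation after the edit:
  parser.gen: runs — east.txt 0->-3; result -3.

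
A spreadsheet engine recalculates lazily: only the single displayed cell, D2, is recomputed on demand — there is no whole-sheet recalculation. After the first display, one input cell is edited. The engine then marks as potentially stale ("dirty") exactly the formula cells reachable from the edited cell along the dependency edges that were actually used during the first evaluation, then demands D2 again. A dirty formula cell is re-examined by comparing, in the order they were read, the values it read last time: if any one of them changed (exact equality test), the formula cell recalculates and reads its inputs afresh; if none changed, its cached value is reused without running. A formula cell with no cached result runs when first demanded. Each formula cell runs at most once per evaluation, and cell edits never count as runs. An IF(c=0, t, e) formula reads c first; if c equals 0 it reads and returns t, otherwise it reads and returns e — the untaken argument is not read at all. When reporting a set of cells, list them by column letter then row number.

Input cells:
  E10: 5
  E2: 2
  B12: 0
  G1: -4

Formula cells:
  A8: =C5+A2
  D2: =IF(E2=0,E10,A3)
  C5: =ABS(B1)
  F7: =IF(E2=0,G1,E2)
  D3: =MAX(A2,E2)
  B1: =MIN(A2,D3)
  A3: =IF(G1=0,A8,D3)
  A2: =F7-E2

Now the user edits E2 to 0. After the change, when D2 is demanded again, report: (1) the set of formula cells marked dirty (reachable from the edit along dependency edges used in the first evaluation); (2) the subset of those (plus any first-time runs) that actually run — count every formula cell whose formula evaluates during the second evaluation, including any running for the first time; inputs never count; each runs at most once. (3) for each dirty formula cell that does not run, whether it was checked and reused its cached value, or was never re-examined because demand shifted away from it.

Marked dirty: A2, A3, D2, D3, F7.
Formula cells that run: D2 — 1 in total.
Never re-examined (demand shifted away): A2, A3, D3, F7.
Key observation: a condition flipped, so demand moved to the other branch — A2, A3, D3, F7 are never re-examined.

First evaluation (everything demanded from the output):
  F7 = IF(E2=0: E2=2 -> else branch E2) = 2
  A2 = 2 - 2 = 0
  D3 = MAX(0, 2) = 2
  A3 = IF(G1=0: G1=-4 -> else branch D3) = 2
  D2 = IF(E2=0: E2=2 -> else branch A3) = 2

Propagation after the edit:
  F7: marked dirty but never re-examined — demand shifted away from it.
  A2: marked dirty but never re-examined — demand shifted away from it.
  D3: marked dirty but never re-examined — demand shifted away from it.
  A3: marked dirty but never re-examined — demand shifted away from it.
  D2: runs — E2 2->0; result 5.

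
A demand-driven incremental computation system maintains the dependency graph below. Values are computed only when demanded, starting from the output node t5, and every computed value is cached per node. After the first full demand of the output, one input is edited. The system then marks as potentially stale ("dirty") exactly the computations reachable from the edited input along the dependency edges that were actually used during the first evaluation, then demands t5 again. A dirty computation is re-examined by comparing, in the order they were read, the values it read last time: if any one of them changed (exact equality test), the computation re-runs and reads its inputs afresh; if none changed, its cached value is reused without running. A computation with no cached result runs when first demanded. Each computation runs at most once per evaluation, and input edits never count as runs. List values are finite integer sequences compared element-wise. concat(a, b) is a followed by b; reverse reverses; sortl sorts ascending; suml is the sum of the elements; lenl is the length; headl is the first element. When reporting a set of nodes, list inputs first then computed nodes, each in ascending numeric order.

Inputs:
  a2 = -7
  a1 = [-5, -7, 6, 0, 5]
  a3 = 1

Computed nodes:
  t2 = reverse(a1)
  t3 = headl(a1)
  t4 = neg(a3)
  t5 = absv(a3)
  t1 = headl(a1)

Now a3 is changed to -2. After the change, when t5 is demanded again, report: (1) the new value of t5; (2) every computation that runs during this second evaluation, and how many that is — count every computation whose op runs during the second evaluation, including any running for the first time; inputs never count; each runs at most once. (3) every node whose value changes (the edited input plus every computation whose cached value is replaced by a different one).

New value of t5: 2.
Computations that run: t5 — 1 in total.
Values that change: a3, t5.

First evaluation (everything demanded from the output):
  t5 = absv(1) = 1

Propagation after the edit:
  t5: runs — a3 1->-2; result 2.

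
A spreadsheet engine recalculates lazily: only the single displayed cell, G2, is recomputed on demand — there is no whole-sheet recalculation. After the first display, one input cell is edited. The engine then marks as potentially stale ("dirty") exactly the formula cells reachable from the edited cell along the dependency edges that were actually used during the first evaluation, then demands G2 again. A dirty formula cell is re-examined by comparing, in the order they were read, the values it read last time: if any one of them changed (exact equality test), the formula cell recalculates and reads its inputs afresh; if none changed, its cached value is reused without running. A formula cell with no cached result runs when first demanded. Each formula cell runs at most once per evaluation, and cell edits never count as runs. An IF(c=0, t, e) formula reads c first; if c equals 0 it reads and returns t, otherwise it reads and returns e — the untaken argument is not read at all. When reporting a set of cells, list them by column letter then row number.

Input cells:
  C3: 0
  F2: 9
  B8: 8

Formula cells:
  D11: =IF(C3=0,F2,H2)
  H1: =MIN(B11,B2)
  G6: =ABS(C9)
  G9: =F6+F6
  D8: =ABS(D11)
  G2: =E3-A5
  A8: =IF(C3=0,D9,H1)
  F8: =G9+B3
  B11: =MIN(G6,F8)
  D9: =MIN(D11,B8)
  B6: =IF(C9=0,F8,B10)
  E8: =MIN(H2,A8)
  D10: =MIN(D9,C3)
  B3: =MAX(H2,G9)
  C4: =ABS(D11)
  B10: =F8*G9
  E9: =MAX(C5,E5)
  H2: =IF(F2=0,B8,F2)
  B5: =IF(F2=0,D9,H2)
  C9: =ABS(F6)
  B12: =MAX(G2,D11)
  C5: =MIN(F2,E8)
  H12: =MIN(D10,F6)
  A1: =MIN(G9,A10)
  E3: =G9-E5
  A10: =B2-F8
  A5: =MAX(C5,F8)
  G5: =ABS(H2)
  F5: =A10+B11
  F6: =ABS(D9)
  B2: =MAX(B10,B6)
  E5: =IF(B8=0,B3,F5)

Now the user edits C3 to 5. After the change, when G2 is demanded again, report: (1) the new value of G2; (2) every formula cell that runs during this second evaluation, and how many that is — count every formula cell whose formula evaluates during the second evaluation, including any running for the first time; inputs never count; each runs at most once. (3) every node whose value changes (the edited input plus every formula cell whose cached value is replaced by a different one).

First evaluation (everything demanded from the output):
  H2 = IF(F2=0: F2=9 -> else branch F2) = 9
  D11 = IF(C3=0: C3=0 -> then branch F2) = 9
  D9 = MIN(9, 8) = 8
  A8 = IF(C3=0: C3=0 -> then branch D9) = 8
  E8 = MIN(9, 8) = 8
  C5 = MIN(9, 8) = 8
  F6 = ABS(8) = 8
  C9 = ABS(8) = 8
  G6 = ABS(8) = 8
  G9 = 8 + 8 = 16
  B3 = MAX(9, 16) = 16
  F8 = 16 + 16 = 32
  A5 = MAX(8, 32) = 32
  B10 = 32 * 16 = 512
  B6 = IF(C9=0: C9=8 -> else branch B10) = 512
  B2 = MAX(512, 512) = 512
  A10 = 512 - 32 = 480
  B11 = MIN(8, 32) = 8
  F5 = 480 + 8 = 488
  E5 = IF(B8=0: B8=8 -> else branch F5) = 488
  E3 = 16 - 488 = -472
  G2 = -472 - 32 = -504

Propagation after the edit:
  D11: runs — C3 0->5; result 9 (same value as before).
  D9: checked — values it read are unchanged (D11 unchanged, B8 unchanged); reused cached 8 without running.
  F6: checked — values it read are unchanged (D9 unchanged); reused cached 8 without running.
  C9: checked — values it read are unchanged (F6 unchanged); reused cached 8 without running.
  G6: checked — values it read are unchanged (C9 unchanged); reused cached 8 without running.
  G9: checked — values it read are unchanged (F6 unchanged, F6 unchanged); reused cached 16 without running.
  B3: checked — values it read are unchanged (H2 unchanged, G9 unchanged); reused cached 16 without running.
  F8: checked — values it read are unchanged (G9 unchanged, B3 unchanged); reused cached 32 without running.
  B10: checked — values it read are unchanged (F8 unchanged, G9 unchanged); reused cached 512 without running.
  B6: checked — values it read are unchanged (C9 unchanged, B10 unchanged); reused cached 512 without running.
  B2: checked — values it read are unchanged (B10 unchanged, B6 unchanged); reused cached 512 without running.
  A10: checked — values it read are unchanged (B2 unchanged, F8 unchanged); reused cached 480 without running.
  B11: checked — values it read are unchanged (G6 unchanged, F8 unchanged); reused cached 8 without running.
  F5: checked — values it read are unchanged (A10 unchanged, B11 unchanged); reused cached 488 without running.
  E5: checked — values it read are unchanged (B8 unchanged, F5 unchanged); reused cached 488 without running.
  E3: checked — values it read are unchanged (G9 unchanged, E5 unchanged); reused cached -472 without running.
  H1: demanded for the first time — runs, produces 8.
  A8: runs — C3 0->5; result 8 (same value as before).
  E8: checked — values it read are unchanged (H2 unchanged, A8 unchanged); reused cached 8 without running.
  C5: checked — values it read are unchanged (F2 unchanged, E8 unchanged); reused cached 8 without running.
  A5: checked — values it read are unchanged (C5 unchanged, F8 unchanged); reused cached 32 without running.
  G2: checked — values it read are unchanged (E3 unchanged, A5 unchanged); reused cached -504 without running.

Key observation: a condition flipped, so demand reaches new nodes — H1 runs for the first time.

New value of G2: -504.
Formula cells that run: A8, D11, H1 — 3 in total.
Values that change: C3.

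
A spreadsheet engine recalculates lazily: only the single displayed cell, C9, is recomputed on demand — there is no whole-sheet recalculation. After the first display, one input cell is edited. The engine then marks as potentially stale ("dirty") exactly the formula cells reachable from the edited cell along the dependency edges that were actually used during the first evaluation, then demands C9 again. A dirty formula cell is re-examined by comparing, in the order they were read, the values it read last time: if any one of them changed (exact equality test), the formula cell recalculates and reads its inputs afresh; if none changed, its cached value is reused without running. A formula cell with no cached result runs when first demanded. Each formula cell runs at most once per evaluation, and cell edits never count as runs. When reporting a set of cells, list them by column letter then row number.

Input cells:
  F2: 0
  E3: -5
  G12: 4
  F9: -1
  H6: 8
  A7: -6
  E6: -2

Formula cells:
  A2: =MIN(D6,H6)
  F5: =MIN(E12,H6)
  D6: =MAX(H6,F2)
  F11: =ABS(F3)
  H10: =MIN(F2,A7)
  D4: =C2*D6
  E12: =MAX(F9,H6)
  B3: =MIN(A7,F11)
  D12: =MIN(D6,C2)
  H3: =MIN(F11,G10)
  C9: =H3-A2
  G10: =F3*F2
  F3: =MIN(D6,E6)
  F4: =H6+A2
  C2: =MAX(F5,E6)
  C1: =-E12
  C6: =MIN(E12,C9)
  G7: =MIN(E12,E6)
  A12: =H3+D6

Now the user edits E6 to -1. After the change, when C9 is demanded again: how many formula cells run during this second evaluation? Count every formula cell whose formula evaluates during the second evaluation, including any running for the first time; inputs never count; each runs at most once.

Formula cells that run: F3, F11, G10, H3 — 4 in total.
Key observation: the cutoff stops propagation at C9 — its inputs' values are unchanged, so it reuses its cache.

First evaluation (everything demanded from the output):
  D6 = MAX(8, 0) = 8
  A2 = MIN(8, 8) = 8
  F3 = MIN(8, -2) = -2
  F11 = ABS(-2) = 2
  G10 = -2 * 0 = 0
  H3 = MIN(2, 0) = 0
  C9 = 0 - 8 = -8

Propagation after the edit:
  F3: runs — E6 -2->-1; result -1.
  F11: runs — F3 -2->-1; result 1.
  G10: runs — F3 -2->-1; result 0 (same value as before).
  H3: runs — F11 2->1; result 0 (same value as before).
  C9: checked — values it read are unchanged (H3 unchanged, A2 unchanged); reused cached -8 without running.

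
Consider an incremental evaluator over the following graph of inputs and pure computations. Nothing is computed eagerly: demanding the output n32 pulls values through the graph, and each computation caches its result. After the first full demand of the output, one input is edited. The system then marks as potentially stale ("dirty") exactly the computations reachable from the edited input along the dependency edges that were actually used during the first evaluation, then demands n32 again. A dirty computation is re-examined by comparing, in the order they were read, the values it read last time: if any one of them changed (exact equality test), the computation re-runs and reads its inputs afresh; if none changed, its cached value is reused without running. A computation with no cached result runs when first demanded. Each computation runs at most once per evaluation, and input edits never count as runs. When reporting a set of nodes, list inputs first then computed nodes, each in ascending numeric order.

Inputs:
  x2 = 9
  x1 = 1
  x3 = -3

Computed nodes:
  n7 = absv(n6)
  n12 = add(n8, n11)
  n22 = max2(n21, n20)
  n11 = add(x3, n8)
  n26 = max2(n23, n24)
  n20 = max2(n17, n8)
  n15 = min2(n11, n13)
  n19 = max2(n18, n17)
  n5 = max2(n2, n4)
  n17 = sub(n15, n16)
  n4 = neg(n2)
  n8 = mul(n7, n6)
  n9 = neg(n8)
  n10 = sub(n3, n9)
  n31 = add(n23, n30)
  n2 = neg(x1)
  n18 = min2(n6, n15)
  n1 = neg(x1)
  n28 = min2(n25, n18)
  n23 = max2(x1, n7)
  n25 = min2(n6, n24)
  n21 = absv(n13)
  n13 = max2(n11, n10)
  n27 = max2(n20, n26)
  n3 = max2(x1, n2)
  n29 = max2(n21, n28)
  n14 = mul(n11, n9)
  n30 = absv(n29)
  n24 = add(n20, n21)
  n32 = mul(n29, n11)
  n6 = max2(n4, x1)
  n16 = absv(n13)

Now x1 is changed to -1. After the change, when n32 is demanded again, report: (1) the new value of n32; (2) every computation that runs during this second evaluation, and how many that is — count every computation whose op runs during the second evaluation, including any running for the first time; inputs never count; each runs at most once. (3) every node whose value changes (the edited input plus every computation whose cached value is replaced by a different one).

Initial pass — values computed on the first demand:
  n2 = neg(1) = -1
  n3 = max2(1, -1) = 1
  n4 = neg(-1) = 1
  n6 = max2(1, 1) = 1
  n7 = absv(1) = 1
  n8 = mul(1, 1) = 1
  n9 = neg(1) = -1
  n10 = sub(1, -1) = 2
  n11 = add(-3, 1) = -2
  n13 = max2(-2, 2) = 2
  n15 = min2(-2, 2) = -2
  n16 = absv(2) = 2
  n17 = sub(-2, 2) = -4
  n18 = min2(1, -2) = -2
  n20 = max2(-4, 1) = 1
  n21 = absv(2) = 2
  n24 = add(1, 2) = 3
  n25 = min2(1, 3) = 1
  n28 = min2(1, -2) = -2
  n29 = max2(2, -2) = 2
  n32 = mul(2, -2) = -4

Second demand — change propagation:
  n2: re-runs because x1 1->-1; new result 1.
  n3: re-runs because x1 1->-1; n2 -1->1; new result 1 (unchanged).
  n4: re-runs because n2 -1->1; new result -1.
  n6: re-runs because n4 1->-1; x1 1->-1; new result -1.
  n7: re-runs because n6 1->-1; new result 1 (unchanged).
  n8: re-runs because n6 1->-1; new result -1.
  n9: re-runs because n8 1->-1; new result 1.
  n10: re-runs because n9 -1->1; new result 0.
  n11: re-runs because n8 1->-1; new result -4.
  n13: re-runs because n11 -2->-4; n10 2->0; new result 0.
  n15: re-runs because n11 -2->-4; n13 2->0; new result -4.
  n16: re-runs because n13 2->0; new result 0.
  n17: re-runs because n15 -2->-4; n16 2->0; new result -4 (unchanged).
  n18: re-runs because n6 1->-1; n15 -2->-4; new result -4.
  n20: re-runs because n8 1->-1; new result -1.
  n21: re-runs because n13 2->0; new result 0.
  n24: re-runs because n20 1->-1; n21 2->0; new result -1.
  n25: re-runs because n6 1->-1; n24 3->-1; new result -1.
  n28: re-runs because n25 1->-1; n18 -2->-4; new result -4.
  n29: re-runs because n21 2->0; n28 -2->-4; new result 0.
  n32: re-runs because n29 2->0; n11 -2->-4; new result 0.

n32 now evaluates to 0.
Run set: n2, n3, n4, n6, n7, n8, n9, n10, n11, n13, n15, n16, n17, n18, n20, n21, n24, n25, n28, n29, n32 (21 run).
Changed values: x1, n2, n4, n6, n8, n9, n10, n11, n13, n15, n16, n18, n20, n21, n24, n25, n28, n29, n32.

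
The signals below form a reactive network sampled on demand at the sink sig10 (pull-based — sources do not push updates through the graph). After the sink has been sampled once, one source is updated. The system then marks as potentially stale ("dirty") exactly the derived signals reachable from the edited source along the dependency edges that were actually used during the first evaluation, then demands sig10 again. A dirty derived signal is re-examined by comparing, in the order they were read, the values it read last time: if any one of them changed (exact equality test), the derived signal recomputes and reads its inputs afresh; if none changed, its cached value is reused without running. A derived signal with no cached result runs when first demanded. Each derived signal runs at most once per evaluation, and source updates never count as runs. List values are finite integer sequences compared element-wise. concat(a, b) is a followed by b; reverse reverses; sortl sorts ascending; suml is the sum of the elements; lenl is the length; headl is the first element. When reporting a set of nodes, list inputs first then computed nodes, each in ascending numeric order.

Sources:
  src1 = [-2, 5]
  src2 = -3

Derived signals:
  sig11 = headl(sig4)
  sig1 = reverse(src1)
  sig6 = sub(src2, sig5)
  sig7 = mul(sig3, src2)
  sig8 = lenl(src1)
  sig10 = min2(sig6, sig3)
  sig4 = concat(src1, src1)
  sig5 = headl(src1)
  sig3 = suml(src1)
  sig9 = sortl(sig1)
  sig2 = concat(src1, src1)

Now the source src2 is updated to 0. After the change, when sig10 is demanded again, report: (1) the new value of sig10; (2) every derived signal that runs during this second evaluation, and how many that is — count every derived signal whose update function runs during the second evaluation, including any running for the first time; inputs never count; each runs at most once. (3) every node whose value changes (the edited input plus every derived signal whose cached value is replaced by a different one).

sig10 now evaluates to 2.
Run set: sig6, sig10 (2 run).
Changed values: src2, sig6, sig10.

Initial pass — values computed on the first demand:
  sig3 = suml([-2, 5]) = 3
  sig5 = headl([-2, 5]) = -2
  sig6 = sub(-3, -2) = -1
  sig10 = min2(-1, 3) = -1

Second demand — change propagation:
  sig6: re-runs because src2 -3->0; new result 2.
  sig10: re-runs because sig6 -1->2; new result 2.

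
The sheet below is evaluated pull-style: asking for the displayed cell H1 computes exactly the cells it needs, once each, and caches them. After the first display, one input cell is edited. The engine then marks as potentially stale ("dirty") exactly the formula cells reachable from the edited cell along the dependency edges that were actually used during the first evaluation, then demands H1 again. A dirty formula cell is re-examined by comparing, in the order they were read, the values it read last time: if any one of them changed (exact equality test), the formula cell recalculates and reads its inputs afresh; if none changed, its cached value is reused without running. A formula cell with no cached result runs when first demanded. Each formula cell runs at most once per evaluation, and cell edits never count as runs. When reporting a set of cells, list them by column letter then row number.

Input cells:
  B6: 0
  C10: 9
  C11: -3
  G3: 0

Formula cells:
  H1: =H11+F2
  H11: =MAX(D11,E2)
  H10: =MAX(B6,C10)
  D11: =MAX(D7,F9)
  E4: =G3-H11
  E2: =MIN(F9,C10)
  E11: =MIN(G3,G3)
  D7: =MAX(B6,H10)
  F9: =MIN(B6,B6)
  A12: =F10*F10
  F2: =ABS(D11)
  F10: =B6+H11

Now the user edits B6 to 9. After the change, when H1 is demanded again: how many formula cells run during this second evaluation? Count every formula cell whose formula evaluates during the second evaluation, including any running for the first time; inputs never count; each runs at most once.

6 formula cells run: D7, D11, E2, F9, H10, H11.
Note where the cutoff bites: F2 is checked, finds nothing changed, and keeps its cache.

First demand of the output computes:
  F9 = MIN(0, 0) = 0
  E2 = MIN(0, 9) = 0
  H10 = MAX(0, 9) = 9
  D7 = MAX(0, 9) = 9
  D11 = MAX(9, 0) = 9
  F2 = ABS(9) = 9
  H11 = MAX(9, 0) = 9
  H1 = 9 + 9 = 18

After the edit, cleaning proceeds:
  F9: a read changed (B6 0->9; B6 0->9) — executes, giving 9.
  E2: a read changed (F9 0->9) — executes, giving 9.
  H10: a read changed (B6 0->9) — executes, giving 9 — identical to its old value.
  D7: a read changed (B6 0->9) — executes, giving 9 — identical to its old value.
  D11: a read changed (F9 0->9) — executes, giving 9 — identical to its old value.
  F2: dirty, but its reads are unchanged (D11 unchanged); cached 9 stands.
  H11: a read changed (E2 0->9) — executes, giving 9 — identical to its old value.
  H1: dirty, but its reads are unchanged (H11 unchanged, F2 unchanged); cached 18 stands.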